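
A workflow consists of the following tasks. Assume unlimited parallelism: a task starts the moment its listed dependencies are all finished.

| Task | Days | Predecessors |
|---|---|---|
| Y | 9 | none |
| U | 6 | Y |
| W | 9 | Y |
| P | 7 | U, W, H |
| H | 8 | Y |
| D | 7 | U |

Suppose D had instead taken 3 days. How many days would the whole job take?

25

As given, the longest chain is Y→W→P = 9+9+7 = 25, so the finish is 25 days.
D is off the critical path — its longest chain is 22 days, giving 3 of slack.
The critical path is still Y→W→P; finish is now 25 days.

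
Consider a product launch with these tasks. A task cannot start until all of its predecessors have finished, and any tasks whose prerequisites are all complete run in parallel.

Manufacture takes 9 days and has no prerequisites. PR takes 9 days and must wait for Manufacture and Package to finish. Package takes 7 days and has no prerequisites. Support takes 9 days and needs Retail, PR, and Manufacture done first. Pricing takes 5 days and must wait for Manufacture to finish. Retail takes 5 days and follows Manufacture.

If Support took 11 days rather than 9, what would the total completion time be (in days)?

29

Actual critical path: Manufacture→PR→Support = 9+9+9 = 27 ⇒ 27 days.
Support lies on that path, so at 11 days the path becomes 29 days.
That remains the longest chain; total 29 days.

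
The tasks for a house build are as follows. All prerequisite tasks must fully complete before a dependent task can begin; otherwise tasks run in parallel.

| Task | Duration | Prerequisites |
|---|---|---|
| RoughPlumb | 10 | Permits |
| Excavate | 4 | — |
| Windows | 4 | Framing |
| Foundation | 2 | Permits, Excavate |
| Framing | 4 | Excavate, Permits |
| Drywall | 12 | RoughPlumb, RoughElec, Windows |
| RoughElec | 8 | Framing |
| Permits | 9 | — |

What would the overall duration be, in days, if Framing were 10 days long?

39

Baseline: Permits→Framing→RoughElec→Drywall = 9+4+8+12 = 33 → 33 days.
Since Framing is critical, the +6 change carries straight to that chain (now 39 days).
That remains the longest chain; total 39 days.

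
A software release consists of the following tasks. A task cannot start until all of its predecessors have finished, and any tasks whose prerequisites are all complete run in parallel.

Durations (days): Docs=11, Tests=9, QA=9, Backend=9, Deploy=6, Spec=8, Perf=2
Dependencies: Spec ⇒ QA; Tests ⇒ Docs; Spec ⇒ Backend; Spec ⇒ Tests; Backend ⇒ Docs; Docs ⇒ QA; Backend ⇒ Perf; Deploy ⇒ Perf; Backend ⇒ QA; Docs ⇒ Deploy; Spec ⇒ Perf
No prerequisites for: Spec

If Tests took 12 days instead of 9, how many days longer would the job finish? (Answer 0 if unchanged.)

3

The binding path is Spec→Tests→Docs→QA = 8+9+11+9 = 37; finish at 37 days.
Tests lies on that path, so at 12 days the path becomes 40 days.
That remains the longest chain; total 40 days.
Change in finish: 40 − 37 = +3 days.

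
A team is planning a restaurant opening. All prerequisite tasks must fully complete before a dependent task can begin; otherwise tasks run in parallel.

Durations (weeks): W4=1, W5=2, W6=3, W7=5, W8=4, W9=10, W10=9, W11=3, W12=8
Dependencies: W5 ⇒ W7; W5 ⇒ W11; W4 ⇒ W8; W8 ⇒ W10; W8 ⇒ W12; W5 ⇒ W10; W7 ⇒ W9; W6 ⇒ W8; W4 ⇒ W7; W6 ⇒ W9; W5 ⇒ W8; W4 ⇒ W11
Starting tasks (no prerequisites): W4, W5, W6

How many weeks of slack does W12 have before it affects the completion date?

W5→W7→W9 = 2+5+10 = 17 sets the makespan at 17 weeks.
W12 finishes as early as 15 and must finish by 17.
Float = 17 − 15 = 2.

2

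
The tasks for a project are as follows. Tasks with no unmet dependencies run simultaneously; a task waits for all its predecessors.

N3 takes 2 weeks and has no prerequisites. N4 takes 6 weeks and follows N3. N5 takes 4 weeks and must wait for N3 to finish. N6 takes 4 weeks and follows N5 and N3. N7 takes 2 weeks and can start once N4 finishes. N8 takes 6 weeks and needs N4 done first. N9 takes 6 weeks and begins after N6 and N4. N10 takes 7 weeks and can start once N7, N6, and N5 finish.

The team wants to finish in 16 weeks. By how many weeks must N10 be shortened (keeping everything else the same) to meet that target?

Current finish: 17 weeks; target: 16.
N10 is on every critical path, so each week cut from N10 cuts the finish by one (this holds down to a finish of 16).
Need 17 − 16 = 1 week off N10 → N10 becomes 6 weeks, finish becomes 16.

1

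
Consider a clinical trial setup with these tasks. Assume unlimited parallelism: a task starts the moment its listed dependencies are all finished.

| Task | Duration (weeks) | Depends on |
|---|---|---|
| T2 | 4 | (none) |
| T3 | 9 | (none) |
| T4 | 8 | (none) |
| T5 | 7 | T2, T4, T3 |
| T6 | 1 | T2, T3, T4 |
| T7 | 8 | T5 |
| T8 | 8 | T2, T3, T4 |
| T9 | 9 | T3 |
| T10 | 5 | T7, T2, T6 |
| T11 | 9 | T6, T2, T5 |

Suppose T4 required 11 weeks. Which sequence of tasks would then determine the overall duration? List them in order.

T4, T5, T7, T10

As given, the longest chain is T3→T5→T7→T10 = 9+7+8+5 = 29, so the finish is 29 weeks.
T4 is off the critical path — its longest chain is 28 weeks, giving 1 of slack.
The binding chain switches to T4→T5→T7→T10 = 11+7+8+5 = 31; finish 31 weeks.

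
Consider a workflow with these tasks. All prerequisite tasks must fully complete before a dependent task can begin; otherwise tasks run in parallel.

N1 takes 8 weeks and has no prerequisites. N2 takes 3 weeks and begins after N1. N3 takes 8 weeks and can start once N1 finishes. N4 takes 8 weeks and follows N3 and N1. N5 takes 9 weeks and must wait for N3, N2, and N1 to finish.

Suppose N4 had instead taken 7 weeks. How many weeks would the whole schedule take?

The binding path is N1→N3→N5 = 8+8+9 = 25; finish at 25 weeks.
The longest path through N4 is only 24 weeks, so N4 has float 1.
The critical path is still N1→N3→N5; finish is now 25 weeks.

25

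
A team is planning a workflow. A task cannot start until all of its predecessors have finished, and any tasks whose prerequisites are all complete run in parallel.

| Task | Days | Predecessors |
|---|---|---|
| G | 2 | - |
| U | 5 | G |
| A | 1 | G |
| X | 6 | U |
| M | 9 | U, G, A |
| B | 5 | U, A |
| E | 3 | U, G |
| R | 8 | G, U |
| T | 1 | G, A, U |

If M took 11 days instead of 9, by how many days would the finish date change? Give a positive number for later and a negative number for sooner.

2

Critical path before the change: G→U→M = 2+5+9 = 16 giving 16 days.
Since M is critical, the +2 change carries straight to that chain (now 18 days).
The critical path is still G→U→M; finish is now 18 days.
Change in finish: 18 − 16 = +2 days.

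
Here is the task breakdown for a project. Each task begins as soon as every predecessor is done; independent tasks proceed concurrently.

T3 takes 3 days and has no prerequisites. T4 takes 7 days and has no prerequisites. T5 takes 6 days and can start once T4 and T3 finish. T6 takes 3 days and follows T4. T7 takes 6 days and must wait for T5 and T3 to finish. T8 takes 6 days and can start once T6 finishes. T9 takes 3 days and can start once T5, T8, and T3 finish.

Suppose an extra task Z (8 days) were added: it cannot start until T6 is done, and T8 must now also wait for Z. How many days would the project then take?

27

Originally the project takes 19 days.
With Z inserted, T8 now waits for max(T6, Z).
New critical path: T4→T6→Z→T8→T9 = 7+3+8+6+3 = 27 ⇒ 27 days.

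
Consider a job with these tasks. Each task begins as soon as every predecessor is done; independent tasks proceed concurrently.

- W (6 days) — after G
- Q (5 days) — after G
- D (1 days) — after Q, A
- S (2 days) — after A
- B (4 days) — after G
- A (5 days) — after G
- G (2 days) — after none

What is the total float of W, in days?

The longest chain is G→A→S = 2+5+2 = 9; overall finish 9 days.
Longest path through W: 8 days (earliest finish 8, latest finish 9).
Slack of W = 3 − 2 = 1 day.

1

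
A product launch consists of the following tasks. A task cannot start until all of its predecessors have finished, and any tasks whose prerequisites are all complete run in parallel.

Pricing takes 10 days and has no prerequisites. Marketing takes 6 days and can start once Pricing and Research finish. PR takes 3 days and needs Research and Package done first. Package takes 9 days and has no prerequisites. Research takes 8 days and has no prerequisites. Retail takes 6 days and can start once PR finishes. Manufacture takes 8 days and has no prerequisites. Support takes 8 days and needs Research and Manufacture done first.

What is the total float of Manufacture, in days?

2

The longest chain is Package→PR→Retail = 9+3+6 = 18; overall finish 18 days.
Manufacture finishes as early as 8 and must finish by 10.
Float = 18 − 16 = 2.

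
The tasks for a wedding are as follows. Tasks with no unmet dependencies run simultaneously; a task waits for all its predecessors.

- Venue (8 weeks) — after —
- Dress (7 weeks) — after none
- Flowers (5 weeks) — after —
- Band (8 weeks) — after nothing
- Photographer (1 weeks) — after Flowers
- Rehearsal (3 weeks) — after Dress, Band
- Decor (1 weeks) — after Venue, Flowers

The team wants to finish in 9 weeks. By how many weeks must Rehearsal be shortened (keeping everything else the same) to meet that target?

Current finish: 11 weeks; target: 9.
Rehearsal is on every critical path, so each week cut from Rehearsal cuts the finish by one (this holds down to a finish of 9).
Need 11 − 9 = 2 weeks off Rehearsal → Rehearsal becomes 1 week, finish becomes 9.

2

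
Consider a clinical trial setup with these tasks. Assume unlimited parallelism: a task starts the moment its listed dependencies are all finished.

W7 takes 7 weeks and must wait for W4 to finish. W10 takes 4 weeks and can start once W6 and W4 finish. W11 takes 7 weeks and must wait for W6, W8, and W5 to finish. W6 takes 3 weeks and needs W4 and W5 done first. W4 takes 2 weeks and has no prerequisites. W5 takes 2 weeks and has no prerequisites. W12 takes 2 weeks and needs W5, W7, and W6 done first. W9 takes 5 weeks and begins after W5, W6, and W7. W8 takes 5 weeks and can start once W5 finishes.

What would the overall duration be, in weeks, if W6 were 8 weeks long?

17

Actual critical path: W4→W7→W9 = 2+7+5 = 14 ⇒ 14 weeks.
W6 has 2 weeks of float (longest path through it is 12).
New critical path: W4→W6→W11 = 2+8+7 = 17 ⇒ 17 weeks.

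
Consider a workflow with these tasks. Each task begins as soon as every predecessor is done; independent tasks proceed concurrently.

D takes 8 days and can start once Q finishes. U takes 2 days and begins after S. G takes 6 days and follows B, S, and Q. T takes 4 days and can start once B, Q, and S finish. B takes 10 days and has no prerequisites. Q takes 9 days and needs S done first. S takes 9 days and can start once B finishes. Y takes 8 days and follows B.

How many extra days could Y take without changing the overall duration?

18

B→S→Q→D = 10+9+9+8 = 36 sets the makespan at 36 days.
The longest chain containing Y totals 18 days.
Slack of Y = 28 − 10 = 18 days.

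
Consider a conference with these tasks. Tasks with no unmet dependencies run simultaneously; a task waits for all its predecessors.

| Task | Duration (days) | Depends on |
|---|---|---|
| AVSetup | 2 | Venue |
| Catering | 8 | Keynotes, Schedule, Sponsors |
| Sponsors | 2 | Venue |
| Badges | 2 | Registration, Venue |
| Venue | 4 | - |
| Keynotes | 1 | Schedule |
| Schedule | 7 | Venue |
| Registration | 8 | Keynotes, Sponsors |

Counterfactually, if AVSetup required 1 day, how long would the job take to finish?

22

Baseline: Venue→Schedule→Keynotes→Registration→Badges = 4+7+1+8+2 = 22 → 22 days.
AVSetup has 16 days of float (longest path through it is 6).
The critical path is still Venue→Schedule→Keynotes→Registration→Badges; finish is now 22 days.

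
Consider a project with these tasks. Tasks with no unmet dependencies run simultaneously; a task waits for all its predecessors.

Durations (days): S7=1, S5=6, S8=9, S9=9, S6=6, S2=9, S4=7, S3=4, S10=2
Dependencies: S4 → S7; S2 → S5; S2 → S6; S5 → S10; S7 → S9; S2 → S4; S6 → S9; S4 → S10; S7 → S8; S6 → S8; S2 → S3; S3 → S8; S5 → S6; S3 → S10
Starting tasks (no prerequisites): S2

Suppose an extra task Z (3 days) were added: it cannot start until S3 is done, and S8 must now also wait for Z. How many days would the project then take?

30

Originally the project takes 30 days.
With Z inserted, S8 now waits for max(S6, S3, S7, Z).
New critical path: S2→S5→S6→S8 = 9+6+6+9 = 30 ⇒ 30 days.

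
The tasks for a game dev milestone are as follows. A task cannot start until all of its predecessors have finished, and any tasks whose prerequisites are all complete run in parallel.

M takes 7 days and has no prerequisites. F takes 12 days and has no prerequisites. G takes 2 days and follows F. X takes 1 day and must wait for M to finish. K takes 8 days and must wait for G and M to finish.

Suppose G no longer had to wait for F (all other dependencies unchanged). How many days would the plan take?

Before: longest chain F→G→K = 12+2+8 = 22, finish 22.
Without F→G, G's earliest start moves from 12 to 0.
New critical path: M→K = 7+8 = 15 ⇒ 15 days.

15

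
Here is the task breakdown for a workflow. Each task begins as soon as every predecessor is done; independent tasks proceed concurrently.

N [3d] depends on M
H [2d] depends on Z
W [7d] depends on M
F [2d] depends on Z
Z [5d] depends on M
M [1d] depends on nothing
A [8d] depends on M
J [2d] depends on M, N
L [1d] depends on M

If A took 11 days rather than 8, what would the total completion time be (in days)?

12

Critical path before the change: M→A = 1+8 = 9 giving 9 days.
Since A is critical, the +3 change carries straight to that chain (now 12 days).
No other chain overtakes it, so the finish is 12 days.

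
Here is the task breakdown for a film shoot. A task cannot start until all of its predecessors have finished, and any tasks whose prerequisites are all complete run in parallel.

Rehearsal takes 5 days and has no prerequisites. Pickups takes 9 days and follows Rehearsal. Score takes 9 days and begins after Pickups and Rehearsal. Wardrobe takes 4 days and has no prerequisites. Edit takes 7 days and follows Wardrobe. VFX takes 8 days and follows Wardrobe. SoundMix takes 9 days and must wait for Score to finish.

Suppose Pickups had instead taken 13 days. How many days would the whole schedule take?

36

Baseline: Rehearsal→Pickups→Score→SoundMix = 5+9+9+9 = 32 → 32 days.
Pickups lies on that path, so at 13 days the path becomes 36 days.
No other chain overtakes it, so the finish is 36 days.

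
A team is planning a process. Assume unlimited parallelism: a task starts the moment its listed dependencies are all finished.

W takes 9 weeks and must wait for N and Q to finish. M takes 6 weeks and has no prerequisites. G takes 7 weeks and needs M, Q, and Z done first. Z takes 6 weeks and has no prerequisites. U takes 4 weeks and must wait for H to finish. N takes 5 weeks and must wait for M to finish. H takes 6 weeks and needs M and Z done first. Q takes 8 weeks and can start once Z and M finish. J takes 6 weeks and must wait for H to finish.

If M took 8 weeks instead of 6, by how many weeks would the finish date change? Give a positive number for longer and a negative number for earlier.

Actual critical path: M→Q→W = 6+8+9 = 23 ⇒ 23 weeks.
M lies on that path, so at 8 weeks the path becomes 25 weeks.
No other chain overtakes it, so the finish is 25 weeks.
Change in finish: 25 − 23 = +2 weeks.

2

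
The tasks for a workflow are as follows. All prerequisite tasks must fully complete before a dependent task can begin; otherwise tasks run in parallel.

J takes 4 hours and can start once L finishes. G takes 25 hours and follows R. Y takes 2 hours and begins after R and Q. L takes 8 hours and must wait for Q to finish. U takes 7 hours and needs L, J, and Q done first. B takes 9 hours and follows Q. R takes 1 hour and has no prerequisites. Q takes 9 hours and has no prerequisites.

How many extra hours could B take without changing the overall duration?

Critical path: Q→L→J→U = 9+8+4+7 = 28, so the finish is 28 hours.
The longest chain containing B totals 18 hours.
Float = 28 − 18 = 10.

10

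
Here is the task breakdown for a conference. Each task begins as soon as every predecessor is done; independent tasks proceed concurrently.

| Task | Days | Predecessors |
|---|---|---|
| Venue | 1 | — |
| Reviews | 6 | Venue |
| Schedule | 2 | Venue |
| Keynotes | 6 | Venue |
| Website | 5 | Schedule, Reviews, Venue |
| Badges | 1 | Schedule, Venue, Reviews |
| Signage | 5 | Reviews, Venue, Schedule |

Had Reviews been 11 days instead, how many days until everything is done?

17

Baseline: Venue→Reviews→Website = 1+6+5 = 12 → 12 days.
Since Reviews is critical, the +5 change carries straight to that chain (now 17 days).
The critical path is still Venue→Reviews→Website; finish is now 17 days.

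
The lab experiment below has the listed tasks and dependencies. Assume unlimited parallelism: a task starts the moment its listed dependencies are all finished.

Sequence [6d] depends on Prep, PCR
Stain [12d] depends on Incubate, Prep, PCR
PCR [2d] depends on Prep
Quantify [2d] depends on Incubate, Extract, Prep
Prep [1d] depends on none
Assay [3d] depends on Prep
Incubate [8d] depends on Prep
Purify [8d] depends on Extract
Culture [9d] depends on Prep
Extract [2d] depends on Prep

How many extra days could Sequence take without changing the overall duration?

Critical path: Prep→Incubate→Stain = 1+8+12 = 21, so the finish is 21 days.
Sequence finishes as early as 9 and must finish by 21.
Slack of Sequence = 15 − 3 = 12 days.

12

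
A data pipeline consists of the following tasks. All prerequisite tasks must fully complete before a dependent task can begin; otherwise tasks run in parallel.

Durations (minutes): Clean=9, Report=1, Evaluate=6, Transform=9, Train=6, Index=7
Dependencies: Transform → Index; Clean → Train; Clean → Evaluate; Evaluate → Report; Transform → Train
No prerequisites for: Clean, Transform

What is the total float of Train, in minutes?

Critical path: Clean→Evaluate→Report = 9+6+1 = 16, so the finish is 16 minutes.
Longest path through Train: 15 minutes (earliest finish 15, latest finish 16).
Float = 16 − 15 = 1.

1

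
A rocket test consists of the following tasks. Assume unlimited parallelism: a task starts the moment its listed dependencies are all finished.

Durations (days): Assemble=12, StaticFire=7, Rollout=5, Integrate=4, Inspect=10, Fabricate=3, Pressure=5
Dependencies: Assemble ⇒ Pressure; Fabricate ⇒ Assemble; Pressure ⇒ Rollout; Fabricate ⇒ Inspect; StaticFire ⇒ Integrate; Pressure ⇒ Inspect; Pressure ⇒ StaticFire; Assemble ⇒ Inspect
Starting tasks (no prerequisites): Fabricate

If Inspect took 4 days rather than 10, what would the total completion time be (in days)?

Critical path before the change: Fabricate→Assemble→Pressure→StaticFire→Integrate = 3+12+5+7+4 = 31 giving 31 days.
Inspect is off the critical path — its longest chain is 30 days, giving 1 of slack.
The critical path is still Fabricate→Assemble→Pressure→StaticFire→Integrate; finish is now 31 days.

31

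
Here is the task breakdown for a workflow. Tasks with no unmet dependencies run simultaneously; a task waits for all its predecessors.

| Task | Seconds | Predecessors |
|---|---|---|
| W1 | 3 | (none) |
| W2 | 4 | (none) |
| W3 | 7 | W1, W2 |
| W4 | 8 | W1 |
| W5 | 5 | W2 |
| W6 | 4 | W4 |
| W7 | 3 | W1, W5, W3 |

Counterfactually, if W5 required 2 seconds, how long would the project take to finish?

Baseline: W1→W4→W6 = 3+8+4 = 15 → 15 seconds.
W5 has 3 seconds of float (longest path through it is 12).
No other chain overtakes it, so the finish is 15 seconds.

15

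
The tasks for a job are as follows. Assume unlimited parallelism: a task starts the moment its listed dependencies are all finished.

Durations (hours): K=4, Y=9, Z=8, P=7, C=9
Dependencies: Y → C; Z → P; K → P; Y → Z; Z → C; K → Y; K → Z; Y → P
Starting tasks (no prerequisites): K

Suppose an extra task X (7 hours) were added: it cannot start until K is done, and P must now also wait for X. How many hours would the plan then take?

30

Originally the plan takes 30 hours.
With X inserted, P now waits for max(K, Z, Y, X).
New critical path: K→Y→Z→C = 4+9+8+9 = 30 ⇒ 30 hours.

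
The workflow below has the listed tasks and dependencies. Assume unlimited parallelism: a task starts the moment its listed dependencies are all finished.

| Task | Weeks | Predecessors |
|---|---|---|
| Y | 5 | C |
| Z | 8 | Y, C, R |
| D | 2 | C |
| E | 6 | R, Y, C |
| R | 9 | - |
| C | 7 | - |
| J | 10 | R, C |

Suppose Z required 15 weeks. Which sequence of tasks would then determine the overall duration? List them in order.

C, Y, Z

Baseline: C→Y→Z = 7+5+8 = 20 → 20 weeks.
Z is on the critical path; changing it to 15 makes that path 27 weeks.
No other chain overtakes it, so the finish is 27 weeks.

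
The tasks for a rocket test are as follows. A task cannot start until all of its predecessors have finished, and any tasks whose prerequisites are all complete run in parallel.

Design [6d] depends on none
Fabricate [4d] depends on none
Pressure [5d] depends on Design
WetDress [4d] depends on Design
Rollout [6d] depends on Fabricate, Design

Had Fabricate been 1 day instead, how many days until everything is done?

12

Actual critical path: Design→Rollout = 6+6 = 12 ⇒ 12 days.
The longest path through Fabricate is only 10 days, so Fabricate has float 2.
No other chain overtakes it, so the finish is 12 days.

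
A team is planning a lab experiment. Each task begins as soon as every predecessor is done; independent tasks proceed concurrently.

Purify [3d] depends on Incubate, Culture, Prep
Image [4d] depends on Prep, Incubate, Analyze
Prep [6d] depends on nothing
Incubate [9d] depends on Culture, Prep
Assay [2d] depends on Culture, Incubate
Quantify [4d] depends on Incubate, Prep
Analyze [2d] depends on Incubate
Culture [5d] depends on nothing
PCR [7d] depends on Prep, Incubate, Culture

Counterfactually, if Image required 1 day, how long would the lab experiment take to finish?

22

The binding path is Prep→Incubate→PCR = 6+9+7 = 22; finish at 22 days.
The longest path through Image is only 21 days, so Image has float 1.
The critical path is still Prep→Incubate→PCR; finish is now 22 days.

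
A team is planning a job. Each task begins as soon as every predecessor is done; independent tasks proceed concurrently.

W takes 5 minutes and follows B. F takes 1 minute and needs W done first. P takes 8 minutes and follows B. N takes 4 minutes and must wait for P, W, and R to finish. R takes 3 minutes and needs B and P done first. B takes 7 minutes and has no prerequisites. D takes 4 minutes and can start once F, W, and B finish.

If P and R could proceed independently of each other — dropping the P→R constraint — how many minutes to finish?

19

Original critical path: B→P→R→N = 7+8+3+4 = 22 ⇒ 22 minutes.
Without P→R, R's earliest start moves from 15 to 7.
New critical path: B→P→N = 7+8+4 = 19 ⇒ 19 minutes.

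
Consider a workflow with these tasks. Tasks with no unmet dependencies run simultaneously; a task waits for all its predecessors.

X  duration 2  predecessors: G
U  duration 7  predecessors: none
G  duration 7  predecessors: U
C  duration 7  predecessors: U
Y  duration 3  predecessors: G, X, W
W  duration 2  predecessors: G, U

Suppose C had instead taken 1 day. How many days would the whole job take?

19

Baseline: U→G→X→Y = 7+7+2+3 = 19 → 19 days.
C has 5 days of float (longest path through it is 14).
That remains the longest chain; total 19 days.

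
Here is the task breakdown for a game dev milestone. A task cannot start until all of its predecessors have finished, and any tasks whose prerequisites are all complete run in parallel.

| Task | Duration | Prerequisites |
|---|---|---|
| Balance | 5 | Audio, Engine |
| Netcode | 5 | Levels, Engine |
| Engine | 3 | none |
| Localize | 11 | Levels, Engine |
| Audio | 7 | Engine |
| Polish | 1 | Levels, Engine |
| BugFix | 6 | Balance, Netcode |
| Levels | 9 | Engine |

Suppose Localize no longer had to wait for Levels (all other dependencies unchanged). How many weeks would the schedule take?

23

Before: longest chain Engine→Levels→Netcode→BugFix = 3+9+5+6 = 23, finish 23.
Without Levels→Localize, Localize's earliest start moves from 12 to 3.
New critical path: Engine→Levels→Netcode→BugFix = 3+9+5+6 = 23 ⇒ 23 weeks.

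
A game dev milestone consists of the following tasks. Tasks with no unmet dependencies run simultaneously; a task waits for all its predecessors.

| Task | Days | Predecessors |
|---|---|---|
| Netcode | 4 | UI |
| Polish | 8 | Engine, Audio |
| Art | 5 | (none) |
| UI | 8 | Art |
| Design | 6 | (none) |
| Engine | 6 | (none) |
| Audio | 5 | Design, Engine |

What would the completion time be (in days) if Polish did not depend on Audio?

17

With the dependency in place, Design→Audio→Polish = 6+5+8 = 19 sets the finish at 19 days.
Without Audio→Polish, Polish's earliest start moves from 11 to 6.
After: Art→UI→Netcode = 5+8+4 = 17 → 17 days.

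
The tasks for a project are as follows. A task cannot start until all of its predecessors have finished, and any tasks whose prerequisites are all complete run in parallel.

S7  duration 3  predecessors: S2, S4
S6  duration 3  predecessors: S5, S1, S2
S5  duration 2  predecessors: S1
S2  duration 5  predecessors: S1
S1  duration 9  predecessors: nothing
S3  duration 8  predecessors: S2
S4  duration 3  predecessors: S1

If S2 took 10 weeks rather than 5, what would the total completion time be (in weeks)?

Actual critical path: S1→S2→S3 = 9+5+8 = 22 ⇒ 22 weeks.
Since S2 is critical, the +5 change carries straight to that chain (now 27 weeks).
The critical path is still S1→S2→S3; finish is now 27 weeks.

27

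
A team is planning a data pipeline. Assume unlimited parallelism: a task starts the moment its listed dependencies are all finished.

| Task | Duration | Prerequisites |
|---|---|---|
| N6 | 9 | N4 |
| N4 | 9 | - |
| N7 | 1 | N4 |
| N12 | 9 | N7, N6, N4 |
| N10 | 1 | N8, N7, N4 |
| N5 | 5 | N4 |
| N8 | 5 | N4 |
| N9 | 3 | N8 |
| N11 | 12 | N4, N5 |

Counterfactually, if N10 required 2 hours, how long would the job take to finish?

27

The binding path is N4→N6→N12 = 9+9+9 = 27; finish at 27 hours.
The longest path through N10 is only 15 hours, so N10 has float 12.
That remains the longest chain; total 27 hours.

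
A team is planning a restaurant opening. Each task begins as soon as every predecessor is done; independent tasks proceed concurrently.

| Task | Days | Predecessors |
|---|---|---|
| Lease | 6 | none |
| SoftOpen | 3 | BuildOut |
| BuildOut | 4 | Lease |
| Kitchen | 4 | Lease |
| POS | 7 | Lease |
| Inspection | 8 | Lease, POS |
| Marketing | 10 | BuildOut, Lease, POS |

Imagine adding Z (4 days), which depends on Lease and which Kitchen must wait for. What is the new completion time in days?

23

Originally the project takes 23 days.
With Z inserted, Kitchen now waits for max(Lease, Z).
New critical path: Lease→POS→Marketing = 6+7+10 = 23 ⇒ 23 days.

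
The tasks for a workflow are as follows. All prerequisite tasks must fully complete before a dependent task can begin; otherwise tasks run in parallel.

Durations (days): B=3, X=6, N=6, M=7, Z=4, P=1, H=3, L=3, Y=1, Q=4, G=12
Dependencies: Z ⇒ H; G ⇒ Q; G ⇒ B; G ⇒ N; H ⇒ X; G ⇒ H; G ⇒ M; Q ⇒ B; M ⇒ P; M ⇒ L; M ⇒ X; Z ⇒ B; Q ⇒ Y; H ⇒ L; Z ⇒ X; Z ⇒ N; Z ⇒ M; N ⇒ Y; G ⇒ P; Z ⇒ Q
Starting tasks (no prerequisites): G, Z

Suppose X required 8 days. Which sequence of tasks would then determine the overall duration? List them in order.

G, M, X

Baseline: G→M→X = 12+7+6 = 25 → 25 days.
Since X is critical, the +2 change carries straight to that chain (now 27 days).
No other chain overtakes it, so the finish is 27 days.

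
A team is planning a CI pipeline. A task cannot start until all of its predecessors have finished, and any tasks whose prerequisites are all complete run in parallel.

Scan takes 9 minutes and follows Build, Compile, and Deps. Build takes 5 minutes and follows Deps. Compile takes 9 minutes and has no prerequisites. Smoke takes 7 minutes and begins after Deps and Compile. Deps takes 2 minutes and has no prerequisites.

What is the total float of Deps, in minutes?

Compile→Scan = 9+9 = 18 sets the makespan at 18 minutes.
Longest path through Deps: 16 minutes (earliest finish 2, latest finish 4).
Float = 18 − 16 = 2.

2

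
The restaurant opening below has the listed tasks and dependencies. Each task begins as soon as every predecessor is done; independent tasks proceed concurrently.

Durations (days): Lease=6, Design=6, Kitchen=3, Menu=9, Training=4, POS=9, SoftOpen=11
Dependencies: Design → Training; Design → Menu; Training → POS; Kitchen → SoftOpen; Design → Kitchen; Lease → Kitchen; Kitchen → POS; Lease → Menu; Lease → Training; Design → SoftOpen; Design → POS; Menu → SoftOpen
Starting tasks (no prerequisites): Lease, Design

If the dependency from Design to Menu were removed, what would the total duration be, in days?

With the dependency in place, Lease→Menu→SoftOpen = 6+9+11 = 26 sets the finish at 26 days.
Dropping Design→Menu doesn't change Menu's earliest start (6); another predecessor still binds.
The longest chain is now Lease→Menu→SoftOpen = 6+9+11 = 26, so the restaurant opening takes 26 days.

26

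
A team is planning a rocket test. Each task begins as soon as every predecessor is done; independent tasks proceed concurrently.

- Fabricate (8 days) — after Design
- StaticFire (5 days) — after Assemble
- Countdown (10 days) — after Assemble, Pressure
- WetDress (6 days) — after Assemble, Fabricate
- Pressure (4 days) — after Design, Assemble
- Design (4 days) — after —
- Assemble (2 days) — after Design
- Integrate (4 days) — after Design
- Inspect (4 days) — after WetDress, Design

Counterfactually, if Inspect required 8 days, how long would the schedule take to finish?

26

Critical path before the change: Design→Fabricate→WetDress→Inspect = 4+8+6+4 = 22 giving 22 days.
Inspect lies on that path, so at 8 days the path becomes 26 days.
No other chain overtakes it, so the finish is 26 days.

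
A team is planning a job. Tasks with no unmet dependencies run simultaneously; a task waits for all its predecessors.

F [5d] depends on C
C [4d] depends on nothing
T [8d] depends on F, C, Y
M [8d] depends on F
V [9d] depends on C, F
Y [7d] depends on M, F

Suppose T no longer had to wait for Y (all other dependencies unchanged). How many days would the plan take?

Original critical path: C→F→M→Y→T = 4+5+8+7+8 = 32 ⇒ 32 days.
Without Y→T, T's earliest start moves from 24 to 9.
The longest chain is now C→F→M→Y = 4+5+8+7 = 24, so the plan takes 24 days.

24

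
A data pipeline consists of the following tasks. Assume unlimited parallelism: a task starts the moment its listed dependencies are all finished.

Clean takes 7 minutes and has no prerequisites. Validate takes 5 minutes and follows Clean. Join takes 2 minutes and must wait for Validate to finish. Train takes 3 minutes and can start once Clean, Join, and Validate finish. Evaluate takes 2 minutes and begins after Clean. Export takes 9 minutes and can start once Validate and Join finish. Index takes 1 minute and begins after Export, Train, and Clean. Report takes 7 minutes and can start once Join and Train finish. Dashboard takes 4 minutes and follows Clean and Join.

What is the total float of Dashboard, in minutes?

The longest chain is Clean→Validate→Join→Train→Report = 7+5+2+3+7 = 24; overall finish 24 minutes.
Dashboard finishes as early as 18 and must finish by 24.
Float = 24 − 18 = 6.

6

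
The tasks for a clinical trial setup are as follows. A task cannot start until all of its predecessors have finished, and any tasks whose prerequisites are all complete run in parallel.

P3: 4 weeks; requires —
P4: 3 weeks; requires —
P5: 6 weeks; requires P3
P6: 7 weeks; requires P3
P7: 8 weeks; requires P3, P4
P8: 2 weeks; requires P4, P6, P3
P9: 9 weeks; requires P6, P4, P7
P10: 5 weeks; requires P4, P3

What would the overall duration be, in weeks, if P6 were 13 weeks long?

26

Actual critical path: P3→P7→P9 = 4+8+9 = 21 ⇒ 21 weeks.
P6 has 1 week of float (longest path through it is 20).
Now P3→P6→P9 = 4+13+9 = 26 is longest, so the finish becomes 26 weeks.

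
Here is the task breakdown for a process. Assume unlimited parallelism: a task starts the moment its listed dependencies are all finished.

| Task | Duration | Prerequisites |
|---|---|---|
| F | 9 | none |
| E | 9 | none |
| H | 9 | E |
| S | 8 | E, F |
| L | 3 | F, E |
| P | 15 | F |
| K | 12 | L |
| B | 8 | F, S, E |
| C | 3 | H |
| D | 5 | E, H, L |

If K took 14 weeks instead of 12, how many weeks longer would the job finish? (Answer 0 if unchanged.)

Baseline: F→S→B = 9+8+8 = 25 → 25 weeks.
K is off the critical path — its longest chain is 24 weeks, giving 1 of slack.
The binding chain switches to F→L→K = 9+3+14 = 26; finish 26 weeks.
Change in finish: 26 − 25 = +1 weeks.

1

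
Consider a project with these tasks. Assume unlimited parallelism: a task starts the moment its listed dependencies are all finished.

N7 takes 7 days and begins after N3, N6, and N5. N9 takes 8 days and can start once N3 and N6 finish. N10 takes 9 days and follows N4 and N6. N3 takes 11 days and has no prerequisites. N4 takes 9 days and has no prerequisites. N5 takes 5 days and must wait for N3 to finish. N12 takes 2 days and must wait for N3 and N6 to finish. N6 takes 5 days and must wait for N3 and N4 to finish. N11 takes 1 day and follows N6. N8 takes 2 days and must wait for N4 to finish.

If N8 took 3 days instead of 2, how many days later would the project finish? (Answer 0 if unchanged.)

As given, the longest chain is N3→N6→N10 = 11+5+9 = 25, so the finish is 25 days.
The longest path through N8 is only 11 days, so N8 has float 14.
No other chain overtakes it, so the finish is 25 days.
Change in finish: 25 − 25 = +0 days.

0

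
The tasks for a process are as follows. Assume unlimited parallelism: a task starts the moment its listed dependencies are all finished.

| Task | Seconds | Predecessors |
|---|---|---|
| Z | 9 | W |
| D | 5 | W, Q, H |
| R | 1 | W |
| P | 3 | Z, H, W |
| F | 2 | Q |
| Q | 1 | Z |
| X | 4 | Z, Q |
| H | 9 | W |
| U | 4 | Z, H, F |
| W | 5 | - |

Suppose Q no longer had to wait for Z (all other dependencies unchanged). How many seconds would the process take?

19

Original critical path: W→Z→Q→F→U = 5+9+1+2+4 = 21 ⇒ 21 seconds.
Without Z→Q, Q's earliest start moves from 14 to 0.
New critical path: W→H→D = 5+9+5 = 19 ⇒ 19 seconds.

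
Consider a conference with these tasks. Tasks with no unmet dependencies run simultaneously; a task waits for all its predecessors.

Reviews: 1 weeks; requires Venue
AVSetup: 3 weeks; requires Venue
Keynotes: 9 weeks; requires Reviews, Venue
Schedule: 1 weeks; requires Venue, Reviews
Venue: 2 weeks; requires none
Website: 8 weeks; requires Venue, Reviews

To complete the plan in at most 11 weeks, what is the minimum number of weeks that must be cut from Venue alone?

1

Current finish: 12 weeks; target: 11.
Venue is on every critical path, so each week cut from Venue cuts the finish by one (this holds down to a finish of 11).
Need 12 − 11 = 1 week off Venue → Venue becomes 1 week, finish becomes 11.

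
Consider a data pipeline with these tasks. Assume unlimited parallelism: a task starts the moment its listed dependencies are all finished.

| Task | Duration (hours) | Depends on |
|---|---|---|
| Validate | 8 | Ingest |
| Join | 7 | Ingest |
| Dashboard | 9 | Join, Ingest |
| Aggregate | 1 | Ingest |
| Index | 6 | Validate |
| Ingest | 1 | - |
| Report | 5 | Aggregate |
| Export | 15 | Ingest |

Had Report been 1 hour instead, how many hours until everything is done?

Actual critical path: Ingest→Join→Dashboard = 1+7+9 = 17 ⇒ 17 hours.
Report has 10 hours of float (longest path through it is 7).
The critical path is still Ingest→Join→Dashboard; finish is now 17 hours.

17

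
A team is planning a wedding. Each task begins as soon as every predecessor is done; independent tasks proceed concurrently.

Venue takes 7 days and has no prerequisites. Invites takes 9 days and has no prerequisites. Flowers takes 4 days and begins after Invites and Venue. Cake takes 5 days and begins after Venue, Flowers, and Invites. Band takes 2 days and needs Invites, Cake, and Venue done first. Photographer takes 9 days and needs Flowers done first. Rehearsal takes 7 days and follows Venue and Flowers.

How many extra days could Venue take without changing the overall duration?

2

The longest chain is Invites→Flowers→Photographer = 9+4+9 = 22; overall finish 22 days.
The longest chain containing Venue totals 20 days.
So Venue can slip 9 − 7 = 2 days.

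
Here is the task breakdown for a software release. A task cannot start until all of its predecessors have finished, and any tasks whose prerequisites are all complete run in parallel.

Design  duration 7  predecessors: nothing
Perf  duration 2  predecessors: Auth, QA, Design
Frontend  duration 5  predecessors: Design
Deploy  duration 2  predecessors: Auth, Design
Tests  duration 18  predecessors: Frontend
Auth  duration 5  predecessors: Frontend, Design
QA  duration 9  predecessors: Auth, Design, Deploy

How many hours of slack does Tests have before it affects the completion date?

0

Design→Frontend→Auth→Deploy→QA→Perf = 7+5+5+2+9+2 = 30 sets the makespan at 30 hours.
Tests finishes as early as 30 and must finish by 30.
Float = 30 − 30 = 0.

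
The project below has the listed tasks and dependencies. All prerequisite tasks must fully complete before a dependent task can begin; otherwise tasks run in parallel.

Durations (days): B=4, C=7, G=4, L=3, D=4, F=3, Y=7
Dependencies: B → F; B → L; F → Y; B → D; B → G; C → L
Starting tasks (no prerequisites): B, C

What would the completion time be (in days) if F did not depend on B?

With the dependency in place, B→F→Y = 4+3+7 = 14 sets the finish at 14 days.
Without B→F, F's earliest start moves from 4 to 0.
After: C→L = 7+3 = 10 → 10 days.

10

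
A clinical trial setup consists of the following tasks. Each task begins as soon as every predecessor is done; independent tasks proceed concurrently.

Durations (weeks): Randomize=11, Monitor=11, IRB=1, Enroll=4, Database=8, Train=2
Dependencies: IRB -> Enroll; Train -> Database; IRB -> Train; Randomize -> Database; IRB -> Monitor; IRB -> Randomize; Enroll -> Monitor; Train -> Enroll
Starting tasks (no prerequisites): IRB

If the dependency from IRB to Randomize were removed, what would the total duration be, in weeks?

Original critical path: IRB→Randomize→Database = 1+11+8 = 20 ⇒ 20 weeks.
Without IRB→Randomize, Randomize's earliest start moves from 1 to 0.
The longest chain is now Randomize→Database = 11+8 = 19, so the project takes 19 weeks.

19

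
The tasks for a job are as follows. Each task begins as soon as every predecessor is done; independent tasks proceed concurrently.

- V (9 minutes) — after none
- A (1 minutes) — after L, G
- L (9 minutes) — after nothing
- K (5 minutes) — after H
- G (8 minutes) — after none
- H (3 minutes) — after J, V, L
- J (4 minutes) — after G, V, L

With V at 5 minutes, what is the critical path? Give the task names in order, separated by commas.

Actual critical path: V→J→H→K = 9+4+3+5 = 21 ⇒ 21 minutes.
Since V is critical, the -4 change carries straight to that chain (now 17 minutes).
Now L→J→H→K = 9+4+3+5 = 21 is longest, so the finish becomes 21 minutes.

L, J, H, K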